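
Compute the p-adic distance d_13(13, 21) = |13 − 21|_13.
d_13(13, 21) = 1

Step 1 — x − y = 13 − 21 = -8. Step 2 — v_13(-8) = 0 (factor: -8 = −(13^0 · 8); the sign does not affect v_p). Step 3 — |x − y|_13 = 13^{0} = 1.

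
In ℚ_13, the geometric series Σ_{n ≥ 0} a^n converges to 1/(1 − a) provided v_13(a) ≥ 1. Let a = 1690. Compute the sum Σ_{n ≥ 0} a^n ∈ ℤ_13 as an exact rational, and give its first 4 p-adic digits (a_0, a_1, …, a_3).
Σ a^n = 1/(1 − a) = -1/1689;  first 4 digits = (1, 0, 10, 0)

v_13(a) = 2 ≥ 1, so the series converges in ℤ_13 to 1/(1 − a) = 1/(1 − 1690) = -1/1689. Expand this rational in ℤ_13: compute digits iteratively via d_i = x_i mod 13, x_{i+1} = (x_i − d_i)/13. The first 4 digits are (1, 0, 10, 0).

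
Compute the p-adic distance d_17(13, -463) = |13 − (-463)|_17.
d_17(13, -463) = 1/17

Step 1 — x − y = 13 − (-463) = 476. Step 2 — v_17(476) = 1 (factor: 476 = (17^1 · 28); the sign does not affect v_p). Step 3 — |x − y|_17 = 17^{-1} = 1/17.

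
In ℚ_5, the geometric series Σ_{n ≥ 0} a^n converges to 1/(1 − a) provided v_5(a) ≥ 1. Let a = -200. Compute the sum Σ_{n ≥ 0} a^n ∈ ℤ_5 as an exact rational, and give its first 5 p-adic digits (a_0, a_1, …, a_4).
Σ a^n = 1/(1 − a) = 1/201;  first 5 digits = (1, 0, 2, 3, 3)

v_5(a) = 2 ≥ 1, so the series converges in ℤ_5 to 1/(1 − a) = 1/(1 − (-200)) = 1/201. Expand this rational in ℤ_5: compute digits iteratively via d_i = x_i mod 5, x_{i+1} = (x_i − d_i)/5. The first 5 digits are (1, 0, 2, 3, 3).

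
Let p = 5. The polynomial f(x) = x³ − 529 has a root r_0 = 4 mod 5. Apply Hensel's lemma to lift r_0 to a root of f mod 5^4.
r_3 = 484 (mod 625)

Hensel: r_{i+1} = r_i − f(r_i)/f′(r_i) mod 5^{i+2}, where f′(x) = 3x². Iterate:
  r_0 = 4 (mod 5)
  r_1 = 9 (mod 25)
  r_2 = 109 (mod 125)
  r_3 = 484 (mod 625)
Final: r = 484 with f(r) ≡ 0 mod 5^4.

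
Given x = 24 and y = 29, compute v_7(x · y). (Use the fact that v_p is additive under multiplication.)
v_7(696) = 0

v_p(x) = 0 (factor: 24 = 7^0 · 24); v_p(y) = 0 (factor: 29 = 7^0 · 29). Additivity: v_p(xy) = v_p(x) + v_p(y) = 0 + 0 = 0. (Direct check: xy = 696 = 7^0 · (696).)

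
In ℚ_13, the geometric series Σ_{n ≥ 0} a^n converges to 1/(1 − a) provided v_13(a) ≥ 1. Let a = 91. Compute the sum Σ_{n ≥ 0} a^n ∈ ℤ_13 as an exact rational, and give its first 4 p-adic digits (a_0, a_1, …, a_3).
Σ a^n = 1/(1 − a) = -1/90;  first 4 digits = (1, 7, 10, 8)

v_13(a) = 1 ≥ 1, so the series converges in ℤ_13 to 1/(1 − a) = 1/(1 − 91) = -1/90. Expand this rational in ℤ_13: compute digits iteratively via d_i = x_i mod 13, x_{i+1} = (x_i − d_i)/13. The first 4 digits are (1, 7, 10, 8).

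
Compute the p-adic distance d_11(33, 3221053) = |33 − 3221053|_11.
d_11(33, 3221053) = 1/161051

Step 1 — x − y = 33 − 3221053 = -3221020. Step 2 — v_11(-3221020) = 5 (factor: -3221020 = −(11^5 · 20); the sign does not affect v_p). Step 3 — |x − y|_11 = 11^{-5} = 1/161051.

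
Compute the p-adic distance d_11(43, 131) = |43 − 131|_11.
d_11(43, 131) = 1/11

Step 1 — x − y = 43 − 131 = -88. Step 2 — v_11(-88) = 1 (factor: -88 = −(11^1 · 8); the sign does not affect v_p). Step 3 — |x − y|_11 = 11^{-1} = 1/11.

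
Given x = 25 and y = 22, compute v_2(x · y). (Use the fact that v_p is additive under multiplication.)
v_2(550) = 1

v_p(x) = 0 (factor: 25 = 2^0 · 25); v_p(y) = 1 (factor: 22 = 2^1 · 11). Additivity: v_p(xy) = v_p(x) + v_p(y) = 0 + 1 = 1. (Direct check: xy = 550 = 2^1 · (275).)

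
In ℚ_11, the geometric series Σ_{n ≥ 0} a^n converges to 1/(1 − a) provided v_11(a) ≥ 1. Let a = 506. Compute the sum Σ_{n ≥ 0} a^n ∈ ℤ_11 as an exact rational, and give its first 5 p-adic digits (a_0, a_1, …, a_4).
Σ a^n = 1/(1 − a) = -1/505;  first 5 digits = (1, 2, 8, 2, 5)

v_11(a) = 1 ≥ 1, so the series converges in ℤ_11 to 1/(1 − a) = 1/(1 − 506) = -1/505. Expand this rational in ℤ_11: compute digits iteratively via d_i = x_i mod 11, x_{i+1} = (x_i − d_i)/11. The first 5 digits are (1, 2, 8, 2, 5).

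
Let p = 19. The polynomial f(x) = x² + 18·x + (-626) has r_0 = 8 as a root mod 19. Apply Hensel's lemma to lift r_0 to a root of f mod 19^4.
r_3 = 128961 (mod 130321)

Hensel: r_{i+1} = r_i − f(r_i)·(f′(r_i))^{-1} mod 19^{i+2}, f′(x) = 2x + 18. Iterate:
  r_0 = 8 (mod 19)
  r_1 = 84 (mod 361)
  r_2 = 5499 (mod 6859)
  r_3 = 128961 (mod 130321)
Final: r = 128961 satisfies f(r) ≡ 0 mod 19^4.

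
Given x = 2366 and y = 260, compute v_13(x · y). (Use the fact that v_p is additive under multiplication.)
v_13(615160) = 3

v_p(x) = 2 (factor: 2366 = 13^2 · 14); v_p(y) = 1 (factor: 260 = 13^1 · 20). Additivity: v_p(xy) = v_p(x) + v_p(y) = 2 + 1 = 3. (Direct check: xy = 615160 = 13^3 · (280).)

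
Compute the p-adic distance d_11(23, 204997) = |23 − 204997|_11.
d_11(23, 204997) = 1/14641

Step 1 — x − y = 23 − 204997 = -204974. Step 2 — v_11(-204974) = 4 (factor: -204974 = −(11^4 · 14); the sign does not affect v_p). Step 3 — |x − y|_11 = 11^{-4} = 1/14641.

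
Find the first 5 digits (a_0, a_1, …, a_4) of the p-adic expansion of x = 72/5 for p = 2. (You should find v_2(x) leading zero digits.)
(a_0, …, a_4) = (0, 0, 0, 1, 0)

v_2(72/5) = 3, so a_0 = ... = a_2 = 0. Factor out: x = 2^3 · u with u = 9/5 a unit in ℤ_2. Expand u iteratively via a_{v+i} = u_i mod 2, u_{i+1} = (u_i − a_{v+i})/2:
  u_0 = 9/5;  a_3 = 1;  u_1 = (u_0 − 1)/2 = 2/5
  u_1 = 2/5;  a_4 = 0;  u_2 = (u_1 − 0)/2 = 1/5
Digits: (0, 0, 0, 1, 0).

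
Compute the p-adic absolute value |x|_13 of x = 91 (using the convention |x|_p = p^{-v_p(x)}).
|91|_13 = 1/13

Step 1 — compute v_13(x) by factoring powers of 13 out of the numerator and denominator: v_13(91) = 1. Step 2 — apply |x|_p = p^{-v_p(x)} = 13^{-1} = 1/13.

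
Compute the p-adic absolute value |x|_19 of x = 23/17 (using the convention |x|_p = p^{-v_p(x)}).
|23/17|_19 = 1

Step 1 — compute v_19(x) by factoring powers of 19 out of the numerator and denominator: v_19(23/17) = 0. Step 2 — apply |x|_p = p^{-v_p(x)} = 19^{0} = 1.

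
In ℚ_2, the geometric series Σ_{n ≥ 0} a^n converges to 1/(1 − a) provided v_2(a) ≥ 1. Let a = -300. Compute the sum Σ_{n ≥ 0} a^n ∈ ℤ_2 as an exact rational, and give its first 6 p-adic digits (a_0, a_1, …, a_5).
Σ a^n = 1/(1 − a) = 1/301;  first 6 digits = (1, 0, 1, 0, 0, 1)

v_2(a) = 2 ≥ 1, so the series converges in ℤ_2 to 1/(1 − a) = 1/(1 − (-300)) = 1/301. Expand this rational in ℤ_2: compute digits iteratively via d_i = x_i mod 2, x_{i+1} = (x_i − d_i)/2. The first 6 digits are (1, 0, 1, 0, 0, 1).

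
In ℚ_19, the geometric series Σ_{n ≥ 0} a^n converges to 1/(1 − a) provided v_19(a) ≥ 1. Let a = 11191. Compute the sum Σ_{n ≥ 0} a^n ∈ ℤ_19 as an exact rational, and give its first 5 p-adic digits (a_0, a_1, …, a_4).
Σ a^n = 1/(1 − a) = -1/11190;  first 5 digits = (1, 0, 12, 1, 11)

v_19(a) = 2 ≥ 1, so the series converges in ℤ_19 to 1/(1 − a) = 1/(1 − 11191) = -1/11190. Expand this rational in ℤ_19: compute digits iteratively via d_i = x_i mod 19, x_{i+1} = (x_i − d_i)/19. The first 5 digits are (1, 0, 12, 1, 11).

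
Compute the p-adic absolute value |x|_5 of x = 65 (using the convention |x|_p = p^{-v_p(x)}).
|65|_5 = 1/5

Step 1 — compute v_5(x) by factoring powers of 5 out of the numerator and denominator: v_5(65) = 1. Step 2 — apply |x|_p = p^{-v_p(x)} = 5^{-1} = 1/5.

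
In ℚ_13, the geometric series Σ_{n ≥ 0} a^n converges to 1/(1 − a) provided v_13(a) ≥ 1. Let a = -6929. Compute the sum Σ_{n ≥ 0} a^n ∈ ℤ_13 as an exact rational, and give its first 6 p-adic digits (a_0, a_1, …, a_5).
Σ a^n = 1/(1 − a) = 1/6930;  first 6 digits = (1, 0, 11, 9, 3, 12)

v_13(a) = 2 ≥ 1, so the series converges in ℤ_13 to 1/(1 − a) = 1/(1 − (-6929)) = 1/6930. Expand this rational in ℤ_13: compute digits iteratively via d_i = x_i mod 13, x_{i+1} = (x_i − d_i)/13. The first 6 digits are (1, 0, 11, 9, 3, 12).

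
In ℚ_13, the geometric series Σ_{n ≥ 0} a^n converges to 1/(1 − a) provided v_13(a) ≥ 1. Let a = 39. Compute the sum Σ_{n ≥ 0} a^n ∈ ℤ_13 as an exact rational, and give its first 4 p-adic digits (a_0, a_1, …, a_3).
Σ a^n = 1/(1 − a) = -1/38;  first 4 digits = (1, 3, 9, 1)

v_13(a) = 1 ≥ 1, so the series converges in ℤ_13 to 1/(1 − a) = 1/(1 − 39) = -1/38. Expand this rational in ℤ_13: compute digits iteratively via d_i = x_i mod 13, x_{i+1} = (x_i − d_i)/13. The first 4 digits are (1, 3, 9, 1).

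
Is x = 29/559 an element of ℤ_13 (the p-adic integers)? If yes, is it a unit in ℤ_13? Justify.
x ∉ ℤ_13 (v_13(x) = -1 < 0)

ℤ_13 = {x ∈ ℚ_13 : v_13(x) ≥ 0} and ℤ_13^× = {x ∈ ℤ_13 : v_13(x) = 0}. Here v_13(29/559) = v_13(num) − v_13(den) = -1; compare against these criteria.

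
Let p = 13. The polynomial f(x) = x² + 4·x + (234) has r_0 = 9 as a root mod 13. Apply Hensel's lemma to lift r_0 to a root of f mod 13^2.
r_1 = 139 (mod 169)

Hensel: r_{i+1} = r_i − f(r_i)·(f′(r_i))^{-1} mod 13^{i+2}, f′(x) = 2x + 4. Iterate:
  r_0 = 9 (mod 13)
  r_1 = 139 (mod 169)
Final: r = 139 satisfies f(r) ≡ 0 mod 13^2.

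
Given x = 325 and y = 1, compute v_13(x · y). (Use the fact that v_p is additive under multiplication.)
v_13(325) = 1

v_p(x) = 1 (factor: 325 = 13^1 · 25); v_p(y) = 0 (factor: 1 = 13^0 · 1). Additivity: v_p(xy) = v_p(x) + v_p(y) = 1 + 0 = 1. (Direct check: xy = 325 = 13^1 · (25).)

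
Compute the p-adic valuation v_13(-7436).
v_13(-7436) = 2

v_13(n) is the largest exponent k such that 13^k divides n. Factor out: -7436 = -13^2 · 44. (Sign doesn't affect v_p.) So v_13(-7436) = 2.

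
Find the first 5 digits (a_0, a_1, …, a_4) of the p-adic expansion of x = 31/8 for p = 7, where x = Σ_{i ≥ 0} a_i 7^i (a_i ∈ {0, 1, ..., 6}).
(a_0, …, a_4) = (3, 1, 6, 0, 6)

v_7(31/8) = 0 (numerator and denominator both coprime to 7), so x ∈ ℤ_7^×. Compute digits iteratively via a_i = x_i mod 7, x_{i+1} = (x_i − a_i)/7, with x_0 = x:
  x_0 = 31/8;  a_0 = 3;  x_1 = (x_0 − 3)/7 = 1/8
  x_1 = 1/8;  a_1 = 1;  x_2 = (x_1 − 1)/7 = -1/8
  x_2 = -1/8;  a_2 = 6;  x_3 = (x_2 − 6)/7 = -7/8
  x_3 = -7/8;  a_3 = 0;  x_4 = (x_3 − 0)/7 = -1/8
  x_4 = -1/8;  a_4 = 6;  x_5 = (x_4 − 6)/7 = -7/8
Digits: (3, 1, 6, 0, 6).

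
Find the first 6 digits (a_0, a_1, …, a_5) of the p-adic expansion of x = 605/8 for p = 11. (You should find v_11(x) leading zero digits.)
(a_0, …, a_5) = (0, 0, 2, 4, 1, 4)

v_11(605/8) = 2, so a_0 = ... = a_1 = 0. Factor out: x = 11^2 · u with u = 5/8 a unit in ℤ_11. Expand u iteratively via a_{v+i} = u_i mod 11, u_{i+1} = (u_i − a_{v+i})/11:
  u_0 = 5/8;  a_2 = 2;  u_1 = (u_0 − 2)/11 = -1/8
  u_1 = -1/8;  a_3 = 4;  u_2 = (u_1 − 4)/11 = -3/8
  u_2 = -3/8;  a_4 = 1;  u_3 = (u_2 − 1)/11 = -1/8
  u_3 = -1/8;  a_5 = 4;  u_4 = (u_3 − 4)/11 = -3/8
Digits: (0, 0, 2, 4, 1, 4).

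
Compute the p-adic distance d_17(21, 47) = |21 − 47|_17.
d_17(21, 47) = 1

Step 1 — x − y = 21 − 47 = -26. Step 2 — v_17(-26) = 0 (factor: -26 = −(17^0 · 26); the sign does not affect v_p). Step 3 — |x − y|_17 = 17^{0} = 1.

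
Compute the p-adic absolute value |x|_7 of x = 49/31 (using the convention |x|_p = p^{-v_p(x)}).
|49/31|_7 = 1/49

Step 1 — compute v_7(x) by factoring powers of 7 out of the numerator and denominator: v_7(49/31) = 2. Step 2 — apply |x|_p = p^{-v_p(x)} = 7^{-2} = 1/49.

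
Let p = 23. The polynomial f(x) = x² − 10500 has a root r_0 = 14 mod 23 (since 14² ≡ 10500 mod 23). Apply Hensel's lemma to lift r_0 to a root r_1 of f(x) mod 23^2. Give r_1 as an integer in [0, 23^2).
r_1 = 382 (mod 529)

Hensel's recurrence: r_{i+1} = r_i − f(r_i)·(f′(r_i))^{-1} mod 23^{i+2}, with f′(x) = 2x. Iterate:
  r_0 = 14 (mod 23)
  r_1 = 382 (mod 529)
Final: r_1 = 382, and one checks f(r_1) ≡ 0 mod 23^2.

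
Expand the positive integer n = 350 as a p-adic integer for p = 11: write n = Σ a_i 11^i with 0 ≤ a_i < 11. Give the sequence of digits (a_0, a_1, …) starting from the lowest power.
(a_0, a_1, …) = (9, 9, 2)

Repeated division by 11 gives the digits low-to-high: 350 = 9 + 9·11^1 + 2·11^2. Digit sequence: (9, 9, 2).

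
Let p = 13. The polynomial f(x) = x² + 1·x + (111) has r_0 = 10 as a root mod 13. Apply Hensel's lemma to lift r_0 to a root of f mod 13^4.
r_3 = 24086 (mod 28561)

Hensel: r_{i+1} = r_i − f(r_i)·(f′(r_i))^{-1} mod 13^{i+2}, f′(x) = 2x + 1. Iterate:
  r_0 = 10 (mod 13)
  r_1 = 88 (mod 169)
  r_2 = 2116 (mod 2197)
  r_3 = 24086 (mod 28561)
Final: r = 24086 satisfies f(r) ≡ 0 mod 13^4.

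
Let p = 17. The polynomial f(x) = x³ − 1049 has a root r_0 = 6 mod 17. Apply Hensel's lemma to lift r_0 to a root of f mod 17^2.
r_1 = 193 (mod 289)

Hensel: r_{i+1} = r_i − f(r_i)/f′(r_i) mod 17^{i+2}, where f′(x) = 3x². Iterate:
  r_0 = 6 (mod 17)
  r_1 = 193 (mod 289)
Final: r = 193 with f(r) ≡ 0 mod 17^2.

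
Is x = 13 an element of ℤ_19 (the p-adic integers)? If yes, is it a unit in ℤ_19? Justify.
x ∈ ℤ_19^× (unit); v_19(x) = 0

ℤ_19 = {x ∈ ℚ_19 : v_19(x) ≥ 0} and ℤ_19^× = {x ∈ ℤ_19 : v_19(x) = 0}. Here v_19(13) = v_19(num) − v_19(den) = 0; compare against these criteria.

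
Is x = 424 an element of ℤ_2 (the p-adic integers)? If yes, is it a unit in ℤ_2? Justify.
x ∈ ℤ_2 but not a unit; v_2(x) = 3 > 0

ℤ_2 = {x ∈ ℚ_2 : v_2(x) ≥ 0} and ℤ_2^× = {x ∈ ℤ_2 : v_2(x) = 0}. Here v_2(424) = v_2(num) − v_2(den) = 3; compare against these criteria.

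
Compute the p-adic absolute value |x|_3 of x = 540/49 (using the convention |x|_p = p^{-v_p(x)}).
|540/49|_3 = 1/27

Step 1 — compute v_3(x) by factoring powers of 3 out of the numerator and denominator: v_3(540/49) = 3. Step 2 — apply |x|_p = p^{-v_p(x)} = 3^{-3} = 1/27.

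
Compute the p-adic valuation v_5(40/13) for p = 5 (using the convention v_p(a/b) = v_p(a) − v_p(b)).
v_5(40/13) = 1

Factor powers of 5 from the numerator and denominator of the reduced fraction: 40 = 5^1 · 8 and 13 = 5^0 · 13. Apply v_p(a/b) = v_p(a) − v_p(b): v_5(40/13) = 1 − 0 = 1.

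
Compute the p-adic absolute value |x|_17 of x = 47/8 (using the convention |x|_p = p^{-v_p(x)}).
|47/8|_17 = 1

Step 1 — compute v_17(x) by factoring powers of 17 out of the numerator and denominator: v_17(47/8) = 0. Step 2 — apply |x|_p = p^{-v_p(x)} = 17^{0} = 1.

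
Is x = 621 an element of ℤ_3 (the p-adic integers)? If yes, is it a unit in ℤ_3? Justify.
x ∈ ℤ_3 but not a unit; v_3(x) = 3 > 0

ℤ_3 = {x ∈ ℚ_3 : v_3(x) ≥ 0} and ℤ_3^× = {x ∈ ℤ_3 : v_3(x) = 0}. Here v_3(621) = v_3(num) − v_3(den) = 3; compare against these criteria.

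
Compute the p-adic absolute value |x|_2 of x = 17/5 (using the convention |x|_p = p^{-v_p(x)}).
|17/5|_2 = 1

Step 1 — compute v_2(x) by factoring powers of 2 out of the numerator and denominator: v_2(17/5) = 0. Step 2 — apply |x|_p = p^{-v_p(x)} = 2^{0} = 1.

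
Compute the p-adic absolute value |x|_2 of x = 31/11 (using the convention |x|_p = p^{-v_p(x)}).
|31/11|_2 = 1

Step 1 — compute v_2(x) by factoring powers of 2 out of the numerator and denominator: v_2(31/11) = 0. Step 2 — apply |x|_p = p^{-v_p(x)} = 2^{0} = 1.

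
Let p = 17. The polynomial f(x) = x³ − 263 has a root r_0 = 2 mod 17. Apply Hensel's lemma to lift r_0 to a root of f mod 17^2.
r_1 = 240 (mod 289)

Hensel: r_{i+1} = r_i − f(r_i)/f′(r_i) mod 17^{i+2}, where f′(x) = 3x². Iterate:
  r_0 = 2 (mod 17)
  r_1 = 240 (mod 289)
Final: r = 240 with f(r) ≡ 0 mod 17^2.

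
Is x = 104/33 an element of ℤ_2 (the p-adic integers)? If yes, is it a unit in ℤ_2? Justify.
x ∈ ℤ_2 but not a unit; v_2(x) = 3 > 0

ℤ_2 = {x ∈ ℚ_2 : v_2(x) ≥ 0} and ℤ_2^× = {x ∈ ℤ_2 : v_2(x) = 0}. Here v_2(104/33) = v_2(num) − v_2(den) = 3; compare against these criteria.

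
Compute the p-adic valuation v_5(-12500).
v_5(-12500) = 5

v_5(n) is the largest exponent k such that 5^k divides n. Factor out: -12500 = -5^5 · 4. (Sign doesn't affect v_p.) So v_5(-12500) = 5.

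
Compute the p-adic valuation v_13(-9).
v_13(-9) = 0

v_13(n) is the largest exponent k such that 13^k divides n. Factor out: -9 = -13^0 · 9. (Sign doesn't affect v_p.) So v_13(-9) = 0.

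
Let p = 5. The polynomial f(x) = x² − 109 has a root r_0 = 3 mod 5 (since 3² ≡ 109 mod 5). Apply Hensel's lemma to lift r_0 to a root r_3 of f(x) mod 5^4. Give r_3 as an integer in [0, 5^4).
r_3 = 228 (mod 625)

Hensel's recurrence: r_{i+1} = r_i − f(r_i)·(f′(r_i))^{-1} mod 5^{i+2}, with f′(x) = 2x. Iterate:
  r_0 = 3 (mod 5)
  r_1 = 3 (mod 25)
  r_2 = 103 (mod 125)
  r_3 = 228 (mod 625)
Final: r_3 = 228, and one checks f(r_3) ≡ 0 mod 5^4.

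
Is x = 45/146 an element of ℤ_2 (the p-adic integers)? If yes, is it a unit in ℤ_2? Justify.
x ∉ ℤ_2 (v_2(x) = -1 < 0)

ℤ_2 = {x ∈ ℚ_2 : v_2(x) ≥ 0} and ℤ_2^× = {x ∈ ℤ_2 : v_2(x) = 0}. Here v_2(45/146) = v_2(num) − v_2(den) = -1; compare against these criteria.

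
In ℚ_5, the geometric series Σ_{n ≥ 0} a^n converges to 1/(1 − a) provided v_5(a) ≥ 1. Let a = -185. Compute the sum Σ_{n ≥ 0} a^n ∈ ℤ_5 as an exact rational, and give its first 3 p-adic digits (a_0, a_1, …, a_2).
Σ a^n = 1/(1 − a) = 1/186;  first 3 digits = (1, 3, 1)

v_5(a) = 1 ≥ 1, so the series converges in ℤ_5 to 1/(1 − a) = 1/(1 − (-185)) = 1/186. Expand this rational in ℤ_5: compute digits iteratively via d_i = x_i mod 5, x_{i+1} = (x_i − d_i)/5. The first 3 digits are (1, 3, 1).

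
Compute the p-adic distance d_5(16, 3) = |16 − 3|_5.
d_5(16, 3) = 1

Step 1 — x − y = 16 − 3 = 13. Step 2 — v_5(13) = 0 (factor: 13 = (5^0 · 13); the sign does not affect v_p). Step 3 — |x − y|_5 = 5^{0} = 1.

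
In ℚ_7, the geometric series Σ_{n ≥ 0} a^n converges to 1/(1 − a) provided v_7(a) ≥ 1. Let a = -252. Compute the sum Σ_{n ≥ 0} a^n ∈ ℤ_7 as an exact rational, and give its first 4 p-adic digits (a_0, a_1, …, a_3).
Σ a^n = 1/(1 − a) = 1/253;  first 4 digits = (1, 6, 2, 1)

v_7(a) = 1 ≥ 1, so the series converges in ℤ_7 to 1/(1 − a) = 1/(1 − (-252)) = 1/253. Expand this rational in ℤ_7: compute digits iteratively via d_i = x_i mod 7, x_{i+1} = (x_i − d_i)/7. The first 4 digits are (1, 6, 2, 1).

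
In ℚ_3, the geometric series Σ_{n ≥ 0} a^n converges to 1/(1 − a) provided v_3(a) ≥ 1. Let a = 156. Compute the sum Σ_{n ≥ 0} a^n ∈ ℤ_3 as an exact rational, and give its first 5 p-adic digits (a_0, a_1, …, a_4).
Σ a^n = 1/(1 − a) = -1/155;  first 5 digits = (1, 1, 0, 2, 0)

v_3(a) = 1 ≥ 1, so the series converges in ℤ_3 to 1/(1 − a) = 1/(1 − 156) = -1/155. Expand this rational in ℤ_3: compute digits iteratively via d_i = x_i mod 3, x_{i+1} = (x_i − d_i)/3. The first 5 digits are (1, 1, 0, 2, 0).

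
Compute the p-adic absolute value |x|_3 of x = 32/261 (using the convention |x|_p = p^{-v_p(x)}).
|32/261|_3 = 9

Step 1 — compute v_3(x) by factoring powers of 3 out of the numerator and denominator: v_3(32/261) = -2. Step 2 — apply |x|_p = p^{-v_p(x)} = 3^{2} = 9.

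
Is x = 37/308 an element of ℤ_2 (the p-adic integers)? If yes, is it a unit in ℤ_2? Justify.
x ∉ ℤ_2 (v_2(x) = -2 < 0)

ℤ_2 = {x ∈ ℚ_2 : v_2(x) ≥ 0} and ℤ_2^× = {x ∈ ℤ_2 : v_2(x) = 0}. Here v_2(37/308) = v_2(num) − v_2(den) = -2; compare against these criteria.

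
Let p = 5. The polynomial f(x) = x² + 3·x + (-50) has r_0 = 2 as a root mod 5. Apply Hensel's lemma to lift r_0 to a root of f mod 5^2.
r_1 = 22 (mod 25)

Hensel: r_{i+1} = r_i − f(r_i)·(f′(r_i))^{-1} mod 5^{i+2}, f′(x) = 2x + 3. Iterate:
  r_0 = 2 (mod 5)
  r_1 = 22 (mod 25)
Final: r = 22 satisfies f(r) ≡ 0 mod 5^2.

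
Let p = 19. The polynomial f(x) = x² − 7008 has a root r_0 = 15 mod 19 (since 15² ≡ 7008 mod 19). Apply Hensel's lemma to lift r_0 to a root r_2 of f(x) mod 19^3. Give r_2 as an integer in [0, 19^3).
r_2 = 2010 (mod 6859)

Hensel's recurrence: r_{i+1} = r_i − f(r_i)·(f′(r_i))^{-1} mod 19^{i+2}, with f′(x) = 2x. Iterate:
  r_0 = 15 (mod 19)
  r_1 = 205 (mod 361)
  r_2 = 2010 (mod 6859)
Final: r_2 = 2010, and one checks f(r_2) ≡ 0 mod 19^3.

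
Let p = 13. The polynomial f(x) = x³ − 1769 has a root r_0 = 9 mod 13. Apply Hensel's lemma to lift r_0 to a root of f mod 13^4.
r_3 = 22564 (mod 28561)

Hensel: r_{i+1} = r_i − f(r_i)/f′(r_i) mod 13^{i+2}, where f′(x) = 3x². Iterate:
  r_0 = 9 (mod 13)
  r_1 = 87 (mod 169)
  r_2 = 594 (mod 2197)
  r_3 = 22564 (mod 28561)
Final: r = 22564 with f(r) ≡ 0 mod 13^4.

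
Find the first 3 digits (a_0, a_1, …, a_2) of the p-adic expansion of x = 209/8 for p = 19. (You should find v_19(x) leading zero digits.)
(a_0, …, a_2) = (0, 18, 11)

v_19(209/8) = 1, so a_0 = ... = a_0 = 0. Factor out: x = 19^1 · u with u = 11/8 a unit in ℤ_19. Expand u iteratively via a_{v+i} = u_i mod 19, u_{i+1} = (u_i − a_{v+i})/19:
  u_0 = 11/8;  a_1 = 18;  u_1 = (u_0 − 18)/19 = -7/8
  u_1 = -7/8;  a_2 = 11;  u_2 = (u_1 − 11)/19 = -5/8
Digits: (0, 18, 11).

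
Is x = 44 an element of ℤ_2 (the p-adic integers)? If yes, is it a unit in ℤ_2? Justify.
x ∈ ℤ_2 but not a unit; v_2(x) = 2 > 0

ℤ_2 = {x ∈ ℚ_2 : v_2(x) ≥ 0} and ℤ_2^× = {x ∈ ℤ_2 : v_2(x) = 0}. Here v_2(44) = v_2(num) − v_2(den) = 2; compare against these criteria.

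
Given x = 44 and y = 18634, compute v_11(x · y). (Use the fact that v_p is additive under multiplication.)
v_11(819896) = 4

v_p(x) = 1 (factor: 44 = 11^1 · 4); v_p(y) = 3 (factor: 18634 = 11^3 · 14). Additivity: v_p(xy) = v_p(x) + v_p(y) = 1 + 3 = 4. (Direct check: xy = 819896 = 11^4 · (56).)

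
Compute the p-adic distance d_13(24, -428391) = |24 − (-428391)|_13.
d_13(24, -428391) = 1/28561

Step 1 — x − y = 24 − (-428391) = 428415. Step 2 — v_13(428415) = 4 (factor: 428415 = (13^4 · 15); the sign does not affect v_p). Step 3 — |x − y|_13 = 13^{-4} = 1/28561.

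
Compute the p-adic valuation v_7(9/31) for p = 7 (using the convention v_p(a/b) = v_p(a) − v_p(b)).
v_7(9/31) = 0

Factor powers of 7 from the numerator and denominator of the reduced fraction: 9 = 7^0 · 9 and 31 = 7^0 · 31. Apply v_p(a/b) = v_p(a) − v_p(b): v_7(9/31) = 0 − 0 = 0.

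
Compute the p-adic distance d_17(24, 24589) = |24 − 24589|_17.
d_17(24, 24589) = 1/4913

Step 1 — x − y = 24 − 24589 = -24565. Step 2 — v_17(-24565) = 3 (factor: -24565 = −(17^3 · 5); the sign does not affect v_p). Step 3 — |x − y|_17 = 17^{-3} = 1/4913.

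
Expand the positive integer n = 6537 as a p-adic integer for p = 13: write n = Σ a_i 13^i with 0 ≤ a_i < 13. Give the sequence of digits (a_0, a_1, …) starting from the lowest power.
(a_0, a_1, …) = (11, 8, 12, 2)

Repeated division by 13 gives the digits low-to-high: 6537 = 11 + 8·13^1 + 12·13^2 + 2·13^3. Digit sequence: (11, 8, 12, 2).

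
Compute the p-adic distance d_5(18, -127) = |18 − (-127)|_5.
d_5(18, -127) = 1/5

Step 1 — x − y = 18 − (-127) = 145. Step 2 — v_5(145) = 1 (factor: 145 = (5^1 · 29); the sign does not affect v_p). Step 3 — |x − y|_5 = 5^{-1} = 1/5.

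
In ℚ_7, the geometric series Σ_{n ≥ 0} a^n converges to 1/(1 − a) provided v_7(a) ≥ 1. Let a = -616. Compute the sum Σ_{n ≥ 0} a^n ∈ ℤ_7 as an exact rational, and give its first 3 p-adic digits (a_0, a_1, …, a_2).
Σ a^n = 1/(1 − a) = 1/617;  first 3 digits = (1, 3, 3)

v_7(a) = 1 ≥ 1, so the series converges in ℤ_7 to 1/(1 − a) = 1/(1 − (-616)) = 1/617. Expand this rational in ℤ_7: compute digits iteratively via d_i = x_i mod 7, x_{i+1} = (x_i − d_i)/7. The first 3 digits are (1, 3, 3).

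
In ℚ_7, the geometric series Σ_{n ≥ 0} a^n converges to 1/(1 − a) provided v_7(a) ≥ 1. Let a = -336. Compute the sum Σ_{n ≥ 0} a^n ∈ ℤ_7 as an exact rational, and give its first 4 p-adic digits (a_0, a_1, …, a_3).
Σ a^n = 1/(1 − a) = 1/337;  first 4 digits = (1, 1, 1, 0)

v_7(a) = 1 ≥ 1, so the series converges in ℤ_7 to 1/(1 − a) = 1/(1 − (-336)) = 1/337. Expand this rational in ℤ_7: compute digits iteratively via d_i = x_i mod 7, x_{i+1} = (x_i − d_i)/7. The first 4 digits are (1, 1, 1, 0).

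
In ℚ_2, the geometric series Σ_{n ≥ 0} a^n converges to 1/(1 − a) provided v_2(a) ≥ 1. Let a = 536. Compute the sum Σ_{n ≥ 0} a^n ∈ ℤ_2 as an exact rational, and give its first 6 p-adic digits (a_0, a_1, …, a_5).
Σ a^n = 1/(1 − a) = -1/535;  first 6 digits = (1, 0, 0, 1, 1, 0)

v_2(a) = 3 ≥ 1, so the series converges in ℤ_2 to 1/(1 − a) = 1/(1 − 536) = -1/535. Expand this rational in ℤ_2: compute digits iteratively via d_i = x_i mod 2, x_{i+1} = (x_i − d_i)/2. The first 6 digits are (1, 0, 0, 1, 1, 0).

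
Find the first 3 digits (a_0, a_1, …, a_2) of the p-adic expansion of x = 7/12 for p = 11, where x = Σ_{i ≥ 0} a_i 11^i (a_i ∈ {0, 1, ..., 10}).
(a_0, …, a_2) = (7, 4, 6)

v_11(7/12) = 0 (numerator and denominator both coprime to 11), so x ∈ ℤ_11^×. Compute digits iteratively via a_i = x_i mod 11, x_{i+1} = (x_i − a_i)/11, with x_0 = x:
  x_0 = 7/12;  a_0 = 7;  x_1 = (x_0 − 7)/11 = -7/12
  x_1 = -7/12;  a_1 = 4;  x_2 = (x_1 − 4)/11 = -5/12
  x_2 = -5/12;  a_2 = 6;  x_3 = (x_2 − 6)/11 = -7/12
Digits: (7, 4, 6).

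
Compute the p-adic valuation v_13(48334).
v_13(48334) = 3

v_13(n) is the largest exponent k such that 13^k divides n. Factor out: 48334 = 13^3 · 22. (Sign doesn't affect v_p.) So v_13(48334) = 3.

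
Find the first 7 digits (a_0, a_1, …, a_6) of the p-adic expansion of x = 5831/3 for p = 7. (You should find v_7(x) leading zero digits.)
(a_0, …, a_6) = (0, 0, 0, 1, 3, 2, 2)

v_7(5831/3) = 3, so a_0 = ... = a_2 = 0. Factor out: x = 7^3 · u with u = 17/3 a unit in ℤ_7. Expand u iteratively via a_{v+i} = u_i mod 7, u_{i+1} = (u_i − a_{v+i})/7:
  u_0 = 17/3;  a_3 = 1;  u_1 = (u_0 − 1)/7 = 2/3
  u_1 = 2/3;  a_4 = 3;  u_2 = (u_1 − 3)/7 = -1/3
  u_2 = -1/3;  a_5 = 2;  u_3 = (u_2 − 2)/7 = -1/3
  u_3 = -1/3;  a_6 = 2;  u_4 = (u_3 − 2)/7 = -1/3
Digits: (0, 0, 0, 1, 3, 2, 2).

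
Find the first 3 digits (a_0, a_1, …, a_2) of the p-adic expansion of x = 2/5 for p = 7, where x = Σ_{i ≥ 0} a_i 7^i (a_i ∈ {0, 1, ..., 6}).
(a_0, …, a_2) = (6, 2, 1)

v_7(2/5) = 0 (numerator and denominator both coprime to 7), so x ∈ ℤ_7^×. Compute digits iteratively via a_i = x_i mod 7, x_{i+1} = (x_i − a_i)/7, with x_0 = x:
  x_0 = 2/5;  a_0 = 6;  x_1 = (x_0 − 6)/7 = -4/5
  x_1 = -4/5;  a_1 = 2;  x_2 = (x_1 − 2)/7 = -2/5
  x_2 = -2/5;  a_2 = 1;  x_3 = (x_2 − 1)/7 = -1/5
Digits: (6, 2, 1).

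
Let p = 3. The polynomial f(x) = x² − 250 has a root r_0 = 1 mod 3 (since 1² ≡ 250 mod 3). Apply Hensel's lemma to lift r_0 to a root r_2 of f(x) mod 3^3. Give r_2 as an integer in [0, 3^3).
r_2 = 13 (mod 27)

Hensel's recurrence: r_{i+1} = r_i − f(r_i)·(f′(r_i))^{-1} mod 3^{i+2}, with f′(x) = 2x. Iterate:
  r_0 = 1 (mod 3)
  r_1 = 4 (mod 9)
  r_2 = 13 (mod 27)
Final: r_2 = 13, and one checks f(r_2) ≡ 0 mod 3^3.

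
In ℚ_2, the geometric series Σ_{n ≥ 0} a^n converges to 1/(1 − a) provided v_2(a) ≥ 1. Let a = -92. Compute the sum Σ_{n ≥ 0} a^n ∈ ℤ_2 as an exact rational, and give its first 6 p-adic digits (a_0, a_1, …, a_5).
Σ a^n = 1/(1 − a) = 1/93;  first 6 digits = (1, 0, 1, 0, 1, 1)

v_2(a) = 2 ≥ 1, so the series converges in ℤ_2 to 1/(1 − a) = 1/(1 − (-92)) = 1/93. Expand this rational in ℤ_2: compute digits iteratively via d_i = x_i mod 2, x_{i+1} = (x_i − d_i)/2. The first 6 digits are (1, 0, 1, 0, 1, 1).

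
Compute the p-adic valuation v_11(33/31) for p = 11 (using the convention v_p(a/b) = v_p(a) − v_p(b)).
v_11(33/31) = 1

Factor powers of 11 from the numerator and denominator of the reduced fraction: 33 = 11^1 · 3 and 31 = 11^0 · 31. Apply v_p(a/b) = v_p(a) − v_p(b): v_11(33/31) = 1 − 0 = 1.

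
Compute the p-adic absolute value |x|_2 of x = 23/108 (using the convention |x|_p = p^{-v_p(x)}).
|23/108|_2 = 4

Step 1 — compute v_2(x) by factoring powers of 2 out of the numerator and denominator: v_2(23/108) = -2. Step 2 — apply |x|_p = p^{-v_p(x)} = 2^{2} = 4.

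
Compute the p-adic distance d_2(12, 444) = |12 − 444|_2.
d_2(12, 444) = 1/16

Step 1 — x − y = 12 − 444 = -432. Step 2 — v_2(-432) = 4 (factor: -432 = −(2^4 · 27); the sign does not affect v_p). Step 3 — |x − y|_2 = 2^{-4} = 1/16.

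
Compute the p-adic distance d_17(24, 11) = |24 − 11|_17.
d_17(24, 11) = 1

Step 1 — x − y = 24 − 11 = 13. Step 2 — v_17(13) = 0 (factor: 13 = (17^0 · 13); the sign does not affect v_p). Step 3 — |x − y|_17 = 17^{0} = 1.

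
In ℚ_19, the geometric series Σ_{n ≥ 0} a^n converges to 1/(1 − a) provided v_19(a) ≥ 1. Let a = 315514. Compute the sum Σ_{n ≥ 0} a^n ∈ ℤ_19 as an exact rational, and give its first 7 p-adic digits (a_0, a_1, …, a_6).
Σ a^n = 1/(1 − a) = -1/315513;  first 7 digits = (1, 0, 0, 8, 2, 0, 7)

v_19(a) = 3 ≥ 1, so the series converges in ℤ_19 to 1/(1 − a) = 1/(1 − 315514) = -1/315513. Expand this rational in ℤ_19: compute digits iteratively via d_i = x_i mod 19, x_{i+1} = (x_i − d_i)/19. The first 7 digits are (1, 0, 0, 8, 2, 0, 7).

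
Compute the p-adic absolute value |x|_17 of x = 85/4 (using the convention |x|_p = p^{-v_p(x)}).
|85/4|_17 = 1/17

Step 1 — compute v_17(x) by factoring powers of 17 out of the numerator and denominator: v_17(85/4) = 1. Step 2 — apply |x|_p = p^{-v_p(x)} = 17^{-1} = 1/17.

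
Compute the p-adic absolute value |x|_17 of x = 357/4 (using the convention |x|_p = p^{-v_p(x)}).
|357/4|_17 = 1/17

Step 1 — compute v_17(x) by factoring powers of 17 out of the numerator and denominator: v_17(357/4) = 1. Step 2 — apply |x|_p = p^{-v_p(x)} = 17^{-1} = 1/17.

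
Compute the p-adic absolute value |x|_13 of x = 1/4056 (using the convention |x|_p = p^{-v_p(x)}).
|1/4056|_13 = 169

Step 1 — compute v_13(x) by factoring powers of 13 out of the numerator and denominator: v_13(1/4056) = -2. Step 2 — apply |x|_p = p^{-v_p(x)} = 13^{2} = 169.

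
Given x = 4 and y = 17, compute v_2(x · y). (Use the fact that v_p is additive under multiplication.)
v_2(68) = 2

v_p(x) = 2 (factor: 4 = 2^2 · 1); v_p(y) = 0 (factor: 17 = 2^0 · 17). Additivity: v_p(xy) = v_p(x) + v_p(y) = 2 + 0 = 2. (Direct check: xy = 68 = 2^2 · (17).)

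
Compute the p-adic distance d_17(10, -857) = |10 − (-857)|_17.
d_17(10, -857) = 1/289

Step 1 — x − y = 10 − (-857) = 867. Step 2 — v_17(867) = 2 (factor: 867 = (17^2 · 3); the sign does not affect v_p). Step 3 — |x − y|_17 = 17^{-2} = 1/289.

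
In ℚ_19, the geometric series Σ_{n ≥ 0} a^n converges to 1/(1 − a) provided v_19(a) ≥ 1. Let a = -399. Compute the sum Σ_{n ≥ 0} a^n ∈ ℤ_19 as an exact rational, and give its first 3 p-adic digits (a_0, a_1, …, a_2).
Σ a^n = 1/(1 − a) = 1/400;  first 3 digits = (1, 17, 2)

v_19(a) = 1 ≥ 1, so the series converges in ℤ_19 to 1/(1 − a) = 1/(1 − (-399)) = 1/400. Expand this rational in ℤ_19: compute digits iteratively via d_i = x_i mod 19, x_{i+1} = (x_i − d_i)/19. The first 3 digits are (1, 17, 2).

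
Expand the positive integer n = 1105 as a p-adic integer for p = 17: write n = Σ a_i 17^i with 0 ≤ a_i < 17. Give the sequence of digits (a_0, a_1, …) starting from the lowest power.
(a_0, a_1, …) = (0, 14, 3)

Repeated division by 17 gives the digits low-to-high: 1105 = 14·17^1 + 3·17^2. Digit sequence: (0, 14, 3).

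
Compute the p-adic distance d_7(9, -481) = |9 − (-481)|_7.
d_7(9, -481) = 1/49

Step 1 — x − y = 9 − (-481) = 490. Step 2 — v_7(490) = 2 (factor: 490 = (7^2 · 10); the sign does not affect v_p). Step 3 — |x − y|_7 = 7^{-2} = 1/49.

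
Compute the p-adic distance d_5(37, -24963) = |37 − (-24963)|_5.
d_5(37, -24963) = 1/3125

Step 1 — x − y = 37 − (-24963) = 25000. Step 2 — v_5(25000) = 5 (factor: 25000 = (5^5 · 8); the sign does not affect v_p). Step 3 — |x − y|_5 = 5^{-5} = 1/3125.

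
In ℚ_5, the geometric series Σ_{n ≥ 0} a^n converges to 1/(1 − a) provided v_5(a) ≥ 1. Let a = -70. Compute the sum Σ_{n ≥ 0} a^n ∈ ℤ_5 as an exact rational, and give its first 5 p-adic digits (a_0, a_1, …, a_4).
Σ a^n = 1/(1 − a) = 1/71;  first 5 digits = (1, 1, 3, 4, 4)

v_5(a) = 1 ≥ 1, so the series converges in ℤ_5 to 1/(1 − a) = 1/(1 − (-70)) = 1/71. Expand this rational in ℤ_5: compute digits iteratively via d_i = x_i mod 5, x_{i+1} = (x_i − d_i)/5. The first 5 digits are (1, 1, 3, 4, 4).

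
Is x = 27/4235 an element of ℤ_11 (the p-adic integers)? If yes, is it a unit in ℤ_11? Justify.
x ∉ ℤ_11 (v_11(x) = -2 < 0)

ℤ_11 = {x ∈ ℚ_11 : v_11(x) ≥ 0} and ℤ_11^× = {x ∈ ℤ_11 : v_11(x) = 0}. Here v_11(27/4235) = v_11(num) − v_11(den) = -2; compare against these criteria.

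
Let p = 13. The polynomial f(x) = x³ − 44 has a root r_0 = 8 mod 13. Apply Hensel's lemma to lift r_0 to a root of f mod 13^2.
r_1 = 164 (mod 169)

Hensel: r_{i+1} = r_i − f(r_i)/f′(r_i) mod 13^{i+2}, where f′(x) = 3x². Iterate:
  r_0 = 8 (mod 13)
  r_1 = 164 (mod 169)
Final: r = 164 with f(r) ≡ 0 mod 13^2.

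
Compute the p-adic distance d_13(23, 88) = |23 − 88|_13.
d_13(23, 88) = 1/13

Step 1 — x − y = 23 − 88 = -65. Step 2 — v_13(-65) = 1 (factor: -65 = −(13^1 · 5); the sign does not affect v_p). Step 3 — |x − y|_13 = 13^{-1} = 1/13.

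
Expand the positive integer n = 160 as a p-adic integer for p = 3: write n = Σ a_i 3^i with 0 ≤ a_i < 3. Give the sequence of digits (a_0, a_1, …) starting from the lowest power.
(a_0, a_1, …) = (1, 2, 2, 2, 1)

Repeated division by 3 gives the digits low-to-high: 160 = 1 + 2·3^1 + 2·3^2 + 2·3^3 + 1·3^4. Digit sequence: (1, 2, 2, 2, 1).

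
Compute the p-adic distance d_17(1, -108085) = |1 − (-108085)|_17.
d_17(1, -108085) = 1/4913

Step 1 — x − y = 1 − (-108085) = 108086. Step 2 — v_17(108086) = 3 (factor: 108086 = (17^3 · 22); the sign does not affect v_p). Step 3 — |x − y|_17 = 17^{-3} = 1/4913.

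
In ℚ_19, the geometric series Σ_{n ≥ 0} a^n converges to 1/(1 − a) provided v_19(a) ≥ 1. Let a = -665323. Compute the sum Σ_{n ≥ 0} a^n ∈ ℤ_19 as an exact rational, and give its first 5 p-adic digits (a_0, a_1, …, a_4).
Σ a^n = 1/(1 − a) = 1/665324;  first 5 digits = (1, 0, 0, 17, 13)

v_19(a) = 3 ≥ 1, so the series converges in ℤ_19 to 1/(1 − a) = 1/(1 − (-665323)) = 1/665324. Expand this rational in ℤ_19: compute digits iteratively via d_i = x_i mod 19, x_{i+1} = (x_i − d_i)/19. The first 5 digits are (1, 0, 0, 17, 13).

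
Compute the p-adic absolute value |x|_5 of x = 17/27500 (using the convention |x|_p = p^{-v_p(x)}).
|17/27500|_5 = 625

Step 1 — compute v_5(x) by factoring powers of 5 out of the numerator and denominator: v_5(17/27500) = -4. Step 2 — apply |x|_p = p^{-v_p(x)} = 5^{4} = 625.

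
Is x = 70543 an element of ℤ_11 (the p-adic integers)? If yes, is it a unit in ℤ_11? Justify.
x ∈ ℤ_11 but not a unit; v_11(x) = 3 > 0

ℤ_11 = {x ∈ ℚ_11 : v_11(x) ≥ 0} and ℤ_11^× = {x ∈ ℤ_11 : v_11(x) = 0}. Here v_11(70543) = v_11(num) − v_11(den) = 3; compare against these criteria.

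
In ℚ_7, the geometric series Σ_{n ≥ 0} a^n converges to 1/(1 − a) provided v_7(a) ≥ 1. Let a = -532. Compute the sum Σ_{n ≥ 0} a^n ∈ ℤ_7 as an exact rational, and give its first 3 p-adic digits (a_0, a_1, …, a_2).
Σ a^n = 1/(1 − a) = 1/533;  first 3 digits = (1, 1, 4)

v_7(a) = 1 ≥ 1, so the series converges in ℤ_7 to 1/(1 − a) = 1/(1 − (-532)) = 1/533. Expand this rational in ℤ_7: compute digits iteratively via d_i = x_i mod 7, x_{i+1} = (x_i − d_i)/7. The first 3 digits are (1, 1, 4).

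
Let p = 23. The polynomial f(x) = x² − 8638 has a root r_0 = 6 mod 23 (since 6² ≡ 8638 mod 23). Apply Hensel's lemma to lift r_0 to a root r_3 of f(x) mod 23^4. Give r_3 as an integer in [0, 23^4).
r_3 = 126184 (mod 279841)

Hensel's recurrence: r_{i+1} = r_i − f(r_i)·(f′(r_i))^{-1} mod 23^{i+2}, with f′(x) = 2x. Iterate:
  r_0 = 6 (mod 23)
  r_1 = 282 (mod 529)
  r_2 = 4514 (mod 12167)
  r_3 = 126184 (mod 279841)
Final: r_3 = 126184, and one checks f(r_3) ≡ 0 mod 23^4.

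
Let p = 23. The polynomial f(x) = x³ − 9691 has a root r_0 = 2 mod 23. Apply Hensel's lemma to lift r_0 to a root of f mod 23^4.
r_3 = 154792 (mod 279841)

Hensel: r_{i+1} = r_i − f(r_i)/f′(r_i) mod 23^{i+2}, where f′(x) = 3x². Iterate:
  r_0 = 2 (mod 23)
  r_1 = 324 (mod 529)
  r_2 = 8788 (mod 12167)
  r_3 = 154792 (mod 279841)
Final: r = 154792 with f(r) ≡ 0 mod 23^4.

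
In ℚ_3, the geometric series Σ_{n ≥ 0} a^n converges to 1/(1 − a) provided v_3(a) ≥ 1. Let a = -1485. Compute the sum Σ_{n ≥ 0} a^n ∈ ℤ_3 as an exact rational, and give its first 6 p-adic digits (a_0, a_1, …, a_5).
Σ a^n = 1/(1 − a) = 1/1486;  first 6 digits = (1, 0, 0, 2, 2, 2)

v_3(a) = 3 ≥ 1, so the series converges in ℤ_3 to 1/(1 − a) = 1/(1 − (-1485)) = 1/1486. Expand this rational in ℤ_3: compute digits iteratively via d_i = x_i mod 3, x_{i+1} = (x_i − d_i)/3. The first 6 digits are (1, 0, 0, 2, 2, 2).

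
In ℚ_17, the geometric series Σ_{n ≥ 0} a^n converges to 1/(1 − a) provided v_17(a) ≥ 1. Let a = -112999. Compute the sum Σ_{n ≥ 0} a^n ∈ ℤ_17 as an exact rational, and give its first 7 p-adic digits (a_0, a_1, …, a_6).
Σ a^n = 1/(1 − a) = 1/113000;  first 7 digits = (1, 0, 0, 11, 15, 16, 1)

v_17(a) = 3 ≥ 1, so the series converges in ℤ_17 to 1/(1 − a) = 1/(1 − (-112999)) = 1/113000. Expand this rational in ℤ_17: compute digits iteratively via d_i = x_i mod 17, x_{i+1} = (x_i − d_i)/17. The first 7 digits are (1, 0, 0, 11, 15, 16, 1).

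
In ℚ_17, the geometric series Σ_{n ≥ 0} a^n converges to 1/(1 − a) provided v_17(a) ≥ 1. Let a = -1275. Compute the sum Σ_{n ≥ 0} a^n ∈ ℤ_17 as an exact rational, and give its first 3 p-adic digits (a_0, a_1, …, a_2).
Σ a^n = 1/(1 − a) = 1/1276;  first 3 digits = (1, 10, 10)

v_17(a) = 1 ≥ 1, so the series converges in ℤ_17 to 1/(1 − a) = 1/(1 − (-1275)) = 1/1276. Expand this rational in ℤ_17: compute digits iteratively via d_i = x_i mod 17, x_{i+1} = (x_i − d_i)/17. The first 3 digits are (1, 10, 10).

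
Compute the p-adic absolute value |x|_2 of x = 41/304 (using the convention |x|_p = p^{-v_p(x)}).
|41/304|_2 = 16

Step 1 — compute v_2(x) by factoring powers of 2 out of the numerator and denominator: v_2(41/304) = -4. Step 2 — apply |x|_p = p^{-v_p(x)} = 2^{4} = 16.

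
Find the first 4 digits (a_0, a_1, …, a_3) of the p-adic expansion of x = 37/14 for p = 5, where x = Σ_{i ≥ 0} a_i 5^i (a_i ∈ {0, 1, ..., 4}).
(a_0, …, a_3) = (3, 1, 3, 4)

v_5(37/14) = 0 (numerator and denominator both coprime to 5), so x ∈ ℤ_5^×. Compute digits iteratively via a_i = x_i mod 5, x_{i+1} = (x_i − a_i)/5, with x_0 = x:
  x_0 = 37/14;  a_0 = 3;  x_1 = (x_0 − 3)/5 = -1/14
  x_1 = -1/14;  a_1 = 1;  x_2 = (x_1 − 1)/5 = -3/14
  x_2 = -3/14;  a_2 = 3;  x_3 = (x_2 − 3)/5 = -9/14
  x_3 = -9/14;  a_3 = 4;  x_4 = (x_3 − 4)/5 = -13/14
Digits: (3, 1, 3, 4).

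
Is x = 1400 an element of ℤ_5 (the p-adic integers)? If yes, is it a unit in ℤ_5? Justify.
x ∈ ℤ_5 but not a unit; v_5(x) = 2 > 0

ℤ_5 = {x ∈ ℚ_5 : v_5(x) ≥ 0} and ℤ_5^× = {x ∈ ℤ_5 : v_5(x) = 0}. Here v_5(1400) = v_5(num) − v_5(den) = 2; compare against these criteria.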